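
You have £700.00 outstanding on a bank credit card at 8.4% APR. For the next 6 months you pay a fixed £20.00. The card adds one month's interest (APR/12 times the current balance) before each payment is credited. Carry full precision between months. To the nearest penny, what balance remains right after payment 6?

£607.80

Monthly rate r = 8.4%/12 = 0.7% = 0.007.
Each month: B ← B·(1+r) − £20.00.
Month 1: interest £4.90; balance after payment £684.90.
Month 2: interest £4.79; balance after payment £669.69.
Month 3: interest £4.69; balance after payment £654.38.
Month 4: interest £4.58; balance after payment £638.96.
Month 5: interest £4.47; balance after payment £623.44.
Month 6: interest £4.36; balance after payment £607.80.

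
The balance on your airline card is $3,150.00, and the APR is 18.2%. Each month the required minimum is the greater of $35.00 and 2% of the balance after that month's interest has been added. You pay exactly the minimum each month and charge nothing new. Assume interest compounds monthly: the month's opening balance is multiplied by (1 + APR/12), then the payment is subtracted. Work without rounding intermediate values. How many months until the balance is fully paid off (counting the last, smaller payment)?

209 months

Monthly rate r = 18.2%/12 = 1.51667% = 0.0151667.
While 2% of the post-interest balance exceeds $35.00, each month B ← (B·(1+r))·(1 − 0.02), i.e. B shrinks by the factor (1+r)·0.98 = 0.99486.
This holds for months 1–118. Entering month 119 the balance is $1,715.52; 2% of the post-interest balance is now below $35.00, so the flat $35.00 minimum applies from here.
From month 119 a fixed $35.00 at rate r clears $1,715.52 in 91 more payments. Total: 118 + 91 = 209 months.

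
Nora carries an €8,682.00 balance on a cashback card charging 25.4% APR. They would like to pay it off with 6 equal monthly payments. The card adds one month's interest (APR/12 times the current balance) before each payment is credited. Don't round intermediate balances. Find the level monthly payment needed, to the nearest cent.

Monthly rate r = 25.4%/12 = 2.11667% = 0.0211667.
Level-payment amortization: P = B₀·r / (1 − (1+r)^(−n)) = 8682.00·0.0211667 / (1 − 1.02117^(−6)).
Denominator 1 − (1+r)^(−6) = 0.118098218.
P = 183.769 / 0.118098218 ≈ 1556.07.

€1,556.07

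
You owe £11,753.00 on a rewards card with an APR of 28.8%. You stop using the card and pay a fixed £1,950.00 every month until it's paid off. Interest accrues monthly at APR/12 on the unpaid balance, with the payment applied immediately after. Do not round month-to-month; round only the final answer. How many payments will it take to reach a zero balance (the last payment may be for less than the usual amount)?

Monthly rate r = 28.8%/12 = 2.4% = 0.024.
Recurrence: B ← B·(1+r) − £1,950.00.
Month 1: interest £282.07; balance after payment £10,085.07.
Month 2: interest £242.04; balance after payment £8,377.11.
Closed form: n = −ln(1 − rB₀/P)/ln(1+r) = −ln(0.85535)/ln(1.024) ≈ 6.588, so the balance reaches zero during payment 7.

7 months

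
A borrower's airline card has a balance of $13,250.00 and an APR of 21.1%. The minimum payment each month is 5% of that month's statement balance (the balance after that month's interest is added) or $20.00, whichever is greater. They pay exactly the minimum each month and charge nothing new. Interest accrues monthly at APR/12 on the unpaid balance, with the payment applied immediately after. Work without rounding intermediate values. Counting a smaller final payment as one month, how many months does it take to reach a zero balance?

Monthly rate r = 21.1%/12 = 1.75833% = 0.0175833.
While 5% of the post-interest balance exceeds $20.00, each month B ← (B·(1+r))·(1 − 0.05), i.e. B shrinks by the factor (1+r)·0.95 = 0.9667.
This holds for months 1–104. Entering month 105 the balance is $391.52; 5% of the post-interest balance is now below $20.00, so the flat $20.00 minimum applies from here.
From month 105 a fixed $20.00 at rate r clears $391.52 in 25 more payments. Total: 104 + 25 = 129 months.

129 months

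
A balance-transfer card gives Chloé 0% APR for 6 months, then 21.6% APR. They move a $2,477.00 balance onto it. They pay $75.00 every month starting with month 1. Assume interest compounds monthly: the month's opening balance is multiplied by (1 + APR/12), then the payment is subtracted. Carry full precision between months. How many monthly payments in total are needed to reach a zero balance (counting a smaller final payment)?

44 months

Promo months 1–6 at r₀ = 0%/12 = 0; months 7+ at r₁ = 21.6%/12 = 0.018.
After month 6 (no interest yet): B = $2,477.00 − 6·$75.00 = $2,027.00.
Then at r₁ with $75.00/mo: n₂ = −ln(1 − r₁·B/P)/ln(1+r₁) ≈ 37.36 → 38 more payments.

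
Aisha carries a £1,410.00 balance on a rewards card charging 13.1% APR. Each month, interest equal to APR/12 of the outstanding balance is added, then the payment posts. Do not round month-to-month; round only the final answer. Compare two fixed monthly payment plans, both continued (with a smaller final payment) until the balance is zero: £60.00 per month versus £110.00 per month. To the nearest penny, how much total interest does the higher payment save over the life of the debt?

Monthly rate r = 13.1%/12 = 1.09167% = 0.0109167.
At £60.00/mo: n = ⌈−ln(1 − rB₀/P)/ln(1+r)⌉ = 28 payments (last £18.25); total interest = total paid − £1,410.00 = £228.25.
At £110.00/mo: 14 payments (last £97.28); total interest £117.28.
Interest saved = £228.25 − £117.28 = £110.97.

£110.97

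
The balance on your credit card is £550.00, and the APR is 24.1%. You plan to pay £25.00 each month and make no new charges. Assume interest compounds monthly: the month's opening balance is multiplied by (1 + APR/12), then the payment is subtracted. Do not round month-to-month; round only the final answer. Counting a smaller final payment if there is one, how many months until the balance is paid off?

30 payments

Monthly rate r = 24.1%/12 = 2.00833% = 0.0200833.
Recurrence: B ← B·(1+r) − £25.00.
Month 1: interest £11.05; balance after payment £536.05.
Month 2: interest £10.77; balance after payment £521.81.
Closed form: n = −ln(1 − rB₀/P)/ln(1+r) = −ln(0.55817)/ln(1.02008) ≈ 29.324, so the balance reaches zero during payment 30.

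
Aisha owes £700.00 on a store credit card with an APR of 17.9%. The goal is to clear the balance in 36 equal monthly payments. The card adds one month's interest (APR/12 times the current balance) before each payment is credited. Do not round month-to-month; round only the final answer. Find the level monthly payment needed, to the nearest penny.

Monthly rate r = 17.9%/12 = 1.49167% = 0.0149167.
Level-payment amortization: P = B₀·r / (1 − (1+r)^(−n)) = 700.00·0.0149167 / (1 − 1.01492^(−36)).
Denominator 1 − (1+r)^(−36) = 0.413178306.
P = 10.4417 / 0.413178306 ≈ 25.27.

£25.27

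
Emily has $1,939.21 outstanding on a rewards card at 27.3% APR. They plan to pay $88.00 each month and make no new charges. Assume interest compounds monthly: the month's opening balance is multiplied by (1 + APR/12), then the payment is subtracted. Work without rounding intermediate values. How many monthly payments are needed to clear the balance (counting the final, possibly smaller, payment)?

Monthly rate r = 27.3%/12 = 2.275% = 0.02275.
Recurrence: B ← B·(1+r) − $88.00.
Month 1: interest $44.12; balance after payment $1,895.33.
Month 2: interest $43.12; balance after payment $1,850.45.
Closed form: n = −ln(1 − rB₀/P)/ln(1+r) = −ln(0.49867)/ln(1.02275) ≈ 30.932, so the balance reaches zero during payment 31.

31 payments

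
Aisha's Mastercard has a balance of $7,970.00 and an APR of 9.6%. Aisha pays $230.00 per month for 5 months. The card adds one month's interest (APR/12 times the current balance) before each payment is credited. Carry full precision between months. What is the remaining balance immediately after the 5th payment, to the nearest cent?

Monthly rate r = 9.6%/12 = 0.8% = 0.008.
Each month: B ← B·(1+r) − $230.00.
Month 1: interest $63.76; balance after payment $7,803.76.
Month 2: interest $62.43; balance after payment $7,636.19.
Month 3: interest $61.09; balance after payment $7,467.28.
Month 4: interest $59.74; balance after payment $7,297.02.
Month 5: interest $58.38; balance after payment $7,125.39.

$7,125.39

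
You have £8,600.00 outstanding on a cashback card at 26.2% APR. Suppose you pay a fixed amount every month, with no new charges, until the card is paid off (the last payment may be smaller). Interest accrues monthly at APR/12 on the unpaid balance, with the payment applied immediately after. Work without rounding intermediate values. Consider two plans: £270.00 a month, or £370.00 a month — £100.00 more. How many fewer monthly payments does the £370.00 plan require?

23 fewer payments

Monthly rate r = 26.2%/12 = 2.18333% = 0.0218333.
At £270.00/mo: n = ⌈−ln(1 − rB₀/P)/ln(1+r)⌉ = 56 payments (last £11.99); total interest = total paid − £8,600.00 = £6,261.99.
At £370.00/mo: 33 payments (last £293.02); total interest £3,533.02.
Payments saved = 56 − 33 = 23.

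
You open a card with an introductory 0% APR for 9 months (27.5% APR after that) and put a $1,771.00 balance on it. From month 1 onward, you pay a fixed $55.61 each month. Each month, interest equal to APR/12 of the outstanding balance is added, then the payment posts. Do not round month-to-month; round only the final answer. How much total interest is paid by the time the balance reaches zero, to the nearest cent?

$549.34

Promo months 1–9 at r₀ = 0%/12 = 0; months 10+ at r₁ = 27.5%/12 = 0.0229167.
After month 9 (no interest yet): B = $1,771.00 − 9·$55.61 = $1,270.51.
Then at r₁ with $55.61/mo: n₂ = −ln(1 − r₁·B/P)/ln(1+r₁) ≈ 32.72 → 33 more payments.
Total paid = 41·$55.61 + $40.33 = $2,320.34; interest = $2,320.34 − $1,771.00 = $549.34.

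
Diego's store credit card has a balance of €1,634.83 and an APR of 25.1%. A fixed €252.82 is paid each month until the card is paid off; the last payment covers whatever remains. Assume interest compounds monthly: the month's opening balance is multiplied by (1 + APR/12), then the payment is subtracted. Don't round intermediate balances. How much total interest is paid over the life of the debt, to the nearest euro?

Monthly rate r = 25.1%/12 = 2.09167% = 0.0209167.
Payoff takes n = ⌈−ln(1 − rB₀/P)/ln(1+r)⌉ = ⌈7.020⌉ = 8 payments; the last is €5.11.
Total paid = 7·€252.82 + €5.11 = €1,774.85.
Total interest = total paid − principal = €1,774.85 − €1,634.83 = €140.02.

€140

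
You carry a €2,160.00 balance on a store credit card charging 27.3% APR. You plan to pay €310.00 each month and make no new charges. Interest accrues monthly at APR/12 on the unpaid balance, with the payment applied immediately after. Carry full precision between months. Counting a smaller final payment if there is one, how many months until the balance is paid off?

Monthly rate r = 27.3%/12 = 2.275% = 0.02275.
Recurrence: B ← B·(1+r) − €310.00.
Month 1: interest €49.14; balance after payment €1,899.14.
Month 2: interest €43.21; balance after payment €1,632.35.
Closed form: n = −ln(1 − rB₀/P)/ln(1+r) = −ln(0.84148)/ln(1.02275) ≈ 7.672, so the balance reaches zero during payment 8.

8 months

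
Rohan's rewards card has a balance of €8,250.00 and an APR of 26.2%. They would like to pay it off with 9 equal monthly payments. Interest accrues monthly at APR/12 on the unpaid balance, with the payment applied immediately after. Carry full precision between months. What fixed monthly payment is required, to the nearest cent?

Monthly rate r = 26.2%/12 = 2.18333% = 0.0218333.
Level-payment amortization: P = B₀·r / (1 − (1+r)^(−n)) = 8250.00·0.0218333 / (1 − 1.02183^(−9)).
Denominator 1 − (1+r)^(−9) = 0.176659634.
P = 180.125 / 0.176659634 ≈ 1019.62.

€1,019.62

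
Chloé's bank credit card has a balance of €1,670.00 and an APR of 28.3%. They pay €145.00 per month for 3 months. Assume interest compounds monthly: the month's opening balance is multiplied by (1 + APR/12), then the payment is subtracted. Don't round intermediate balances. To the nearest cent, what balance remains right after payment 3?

€1,345.62

Monthly rate r = 28.3%/12 = 2.35833% = 0.0235833.
Each month: B ← B·(1+r) − €145.00.
Month 1: interest €39.38; balance after payment €1,564.38.
Month 2: interest €36.89; balance after payment €1,456.28.
Month 3: interest €34.34; balance after payment €1,345.62.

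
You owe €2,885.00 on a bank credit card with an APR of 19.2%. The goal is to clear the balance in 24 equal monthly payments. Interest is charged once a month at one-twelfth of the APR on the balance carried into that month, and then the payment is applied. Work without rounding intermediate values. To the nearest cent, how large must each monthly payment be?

€145.71

Monthly rate r = 19.2%/12 = 1.6% = 0.016.
Level-payment amortization: P = B₀·r / (1 − (1+r)^(−n)) = 2885.00·0.016 / (1 − 1.016^(−24)).
Denominator 1 − (1+r)^(−24) = 0.316795042.
P = 46.16 / 0.316795042 ≈ 145.71.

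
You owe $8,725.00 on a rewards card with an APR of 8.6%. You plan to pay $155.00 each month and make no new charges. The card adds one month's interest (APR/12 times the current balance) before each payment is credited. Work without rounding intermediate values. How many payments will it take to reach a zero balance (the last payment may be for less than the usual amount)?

Monthly rate r = 8.6%/12 = 0.716667% = 0.00716667.
Recurrence: B ← B·(1+r) − $155.00.
Month 1: interest $62.53; balance after payment $8,632.53.
Month 2: interest $61.87; balance after payment $8,539.40.
Closed form: n = −ln(1 − rB₀/P)/ln(1+r) = −ln(0.59659)/ln(1.00717) ≈ 72.332, so the balance reaches zero during payment 73.

73 payments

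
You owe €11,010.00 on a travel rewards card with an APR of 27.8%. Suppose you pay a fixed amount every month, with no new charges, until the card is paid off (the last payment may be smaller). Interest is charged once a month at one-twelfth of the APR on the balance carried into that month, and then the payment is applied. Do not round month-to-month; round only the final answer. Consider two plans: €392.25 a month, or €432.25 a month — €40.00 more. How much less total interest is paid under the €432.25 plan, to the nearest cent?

€1,161.71

Monthly rate r = 27.8%/12 = 2.31667% = 0.0231667.
At €392.25/mo: n = ⌈−ln(1 − rB₀/P)/ln(1+r)⌉ = 46 payments (last €342.38); total interest = total paid − €11,010.00 = €6,983.63.
At €432.25/mo: 39 payments (last €406.42); total interest €5,821.92.
Interest saved = €6,983.63 − €5,821.92 = €1,161.71.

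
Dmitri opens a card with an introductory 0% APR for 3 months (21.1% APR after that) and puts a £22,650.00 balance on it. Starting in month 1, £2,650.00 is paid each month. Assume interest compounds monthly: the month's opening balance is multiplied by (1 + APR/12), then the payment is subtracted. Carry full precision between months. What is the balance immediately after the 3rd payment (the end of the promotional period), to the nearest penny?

Promo months 1–3 at r₀ = 0%/12 = 0; months 4+ at r₁ = 21.1%/12 = 0.0175833.
After month 3 (no interest yet): B = £22,650.00 − 3·£2,650.00 = £14,700.00.

£14,700.00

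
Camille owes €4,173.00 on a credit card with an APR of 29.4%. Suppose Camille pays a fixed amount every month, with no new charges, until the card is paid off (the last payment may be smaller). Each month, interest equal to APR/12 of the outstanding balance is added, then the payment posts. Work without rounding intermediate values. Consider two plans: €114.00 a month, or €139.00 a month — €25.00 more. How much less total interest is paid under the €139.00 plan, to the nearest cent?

Monthly rate r = 29.4%/12 = 2.45% = 0.0245.
At €114.00/mo: n = ⌈−ln(1 − rB₀/P)/ln(1+r)⌉ = 94 payments (last €95.94); total interest = total paid − €4,173.00 = €6,524.94.
At €139.00/mo: 55 payments (last €131.99); total interest €3,464.99.
Interest saved = €6,524.94 − €3,464.99 = €3,059.95.

€3,059.95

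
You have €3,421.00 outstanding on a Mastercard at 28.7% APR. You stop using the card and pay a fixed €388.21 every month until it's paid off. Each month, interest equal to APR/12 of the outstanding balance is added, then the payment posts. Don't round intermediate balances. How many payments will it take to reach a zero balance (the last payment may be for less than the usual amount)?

Monthly rate r = 28.7%/12 = 2.39167% = 0.0239167.
Recurrence: B ← B·(1+r) − €388.21.
Month 1: interest €81.82; balance after payment €3,114.61.
Month 2: interest €74.49; balance after payment €2,800.89.
Closed form: n = −ln(1 − rB₀/P)/ln(1+r) = −ln(0.78924)/ln(1.02392) ≈ 10.014, so the balance reaches zero during payment 11.

11 payments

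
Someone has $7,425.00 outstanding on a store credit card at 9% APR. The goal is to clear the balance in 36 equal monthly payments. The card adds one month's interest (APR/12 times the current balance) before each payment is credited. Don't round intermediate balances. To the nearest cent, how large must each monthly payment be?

$236.11

Monthly rate r = 9%/12 = 0.75% = 0.0075.
Level-payment amortization: P = B₀·r / (1 − (1+r)^(−n)) = 7425.00·0.0075 / (1 − 1.0075^(−36)).
Denominator 1 − (1+r)^(−36) = 0.235851039.
P = 55.6875 / 0.235851039 ≈ 236.11.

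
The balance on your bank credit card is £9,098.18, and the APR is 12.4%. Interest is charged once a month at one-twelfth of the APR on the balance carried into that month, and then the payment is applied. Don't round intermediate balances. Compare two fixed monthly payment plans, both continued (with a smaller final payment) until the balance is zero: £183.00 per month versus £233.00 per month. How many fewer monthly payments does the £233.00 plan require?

Monthly rate r = 12.4%/12 = 1.03333% = 0.0103333.
At £183.00/mo: n = ⌈−ln(1 − rB₀/P)/ln(1+r)⌉ = 71 payments (last £24.88); total interest = total paid − £9,098.18 = £3,736.70.
At £233.00/mo: 51 payments (last £60.37); total interest £2,612.19.
Payments saved = 71 − 51 = 20.

20 fewer payments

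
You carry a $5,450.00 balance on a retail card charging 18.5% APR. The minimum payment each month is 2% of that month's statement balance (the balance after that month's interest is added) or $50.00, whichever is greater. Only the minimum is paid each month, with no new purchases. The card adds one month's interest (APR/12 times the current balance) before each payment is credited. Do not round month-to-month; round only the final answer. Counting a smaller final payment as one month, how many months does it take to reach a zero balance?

256 months

Monthly rate r = 18.5%/12 = 1.54167% = 0.0154167.
While 2% of the post-interest balance exceeds $50.00, each month B ← (B·(1+r))·(1 − 0.02), i.e. B shrinks by the factor (1+r)·0.98 = 0.99511.
This holds for months 1–163. Entering month 164 the balance is $2,450.56; 2% of the post-interest balance is now below $50.00, so the flat $50.00 minimum applies from here.
From month 164 a fixed $50.00 at rate r clears $2,450.56 in 93 more payments. Total: 163 + 93 = 256 months.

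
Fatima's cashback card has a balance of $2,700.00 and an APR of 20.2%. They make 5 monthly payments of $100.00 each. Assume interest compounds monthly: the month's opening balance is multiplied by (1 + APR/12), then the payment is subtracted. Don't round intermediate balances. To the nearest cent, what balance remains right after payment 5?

$2,417.91

Monthly rate r = 20.2%/12 = 1.68333% = 0.0168333.
Each month: B ← B·(1+r) − $100.00.
Month 1: interest $45.45; balance after payment $2,645.45.
Month 2: interest $44.53; balance after payment $2,589.98.
Month 3: interest $43.60; balance after payment $2,533.58.
Month 4: interest $42.65; balance after payment $2,476.23.
Month 5: interest $41.68; balance after payment $2,417.91.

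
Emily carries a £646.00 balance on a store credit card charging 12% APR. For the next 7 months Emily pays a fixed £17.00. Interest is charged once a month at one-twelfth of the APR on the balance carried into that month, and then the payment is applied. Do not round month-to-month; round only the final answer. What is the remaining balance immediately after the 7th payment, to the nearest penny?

£569.97

Monthly rate r = 12%/12 = 1% = 0.01.
Each month: B ← B·(1+r) − £17.00.
Month 1: interest £6.46; balance after payment £635.46.
Month 2: interest £6.35; balance after payment £624.81.
Month 3: interest £6.25; balance after payment £614.06.
Month 4: interest £6.14; balance after payment £603.20.
Month 5: interest £6.03; balance after payment £592.24.
Month 6: interest £5.92; balance after payment £581.16.
Month 7: interest £5.81; balance after payment £569.97.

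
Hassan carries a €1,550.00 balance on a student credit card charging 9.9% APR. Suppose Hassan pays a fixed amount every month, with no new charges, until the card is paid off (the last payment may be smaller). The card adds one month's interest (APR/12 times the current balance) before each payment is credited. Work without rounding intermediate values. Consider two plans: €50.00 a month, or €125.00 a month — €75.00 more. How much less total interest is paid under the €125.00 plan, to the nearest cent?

Monthly rate r = 9.9%/12 = 0.825% = 0.00825.
At €50.00/mo: n = ⌈−ln(1 − rB₀/P)/ln(1+r)⌉ = 36 payments (last €47.56); total interest = total paid − €1,550.00 = €247.56.
At €125.00/mo: 14 payments (last €16.94); total interest €91.94.
Interest saved = €247.56 − €91.94 = €155.62.

€155.62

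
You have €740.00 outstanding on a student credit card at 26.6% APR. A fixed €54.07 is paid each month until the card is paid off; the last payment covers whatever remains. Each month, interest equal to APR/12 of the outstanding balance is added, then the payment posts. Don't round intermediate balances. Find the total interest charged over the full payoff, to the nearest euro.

Monthly rate r = 26.6%/12 = 2.21667% = 0.0221667.
Payoff takes n = ⌈−ln(1 − rB₀/P)/ln(1+r)⌉ = ⌈16.489⌉ = 17 payments; the last is €26.56.
Total paid = 16·€54.07 + €26.56 = €891.68.
Total interest = total paid − principal = €891.68 − €740.00 = €151.68.

€152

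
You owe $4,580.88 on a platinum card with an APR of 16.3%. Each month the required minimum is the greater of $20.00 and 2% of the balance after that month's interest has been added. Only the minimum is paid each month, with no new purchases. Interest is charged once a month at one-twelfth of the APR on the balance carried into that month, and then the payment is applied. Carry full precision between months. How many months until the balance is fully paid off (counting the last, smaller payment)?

Monthly rate r = 16.3%/12 = 1.35833% = 0.0135833.
While 2% of the post-interest balance exceeds $20.00, each month B ← (B·(1+r))·(1 − 0.02), i.e. B shrinks by the factor (1+r)·0.98 = 0.99331.
This holds for months 1–229. Entering month 230 the balance is $985.23; 2% of the post-interest balance is now below $20.00, so the flat $20.00 minimum applies from here.
From month 230 a fixed $20.00 at rate r clears $985.23 in 82 more payments. Total: 229 + 82 = 311 months.

311 months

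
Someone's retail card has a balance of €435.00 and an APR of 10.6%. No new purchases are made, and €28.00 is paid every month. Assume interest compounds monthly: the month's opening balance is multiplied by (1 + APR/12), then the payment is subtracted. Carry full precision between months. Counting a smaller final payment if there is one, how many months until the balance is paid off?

17 payments

Monthly rate r = 10.6%/12 = 0.883333% = 0.00883333.
Recurrence: B ← B·(1+r) − €28.00.
Month 1: interest €3.84; balance after payment €410.84.
Month 2: interest €3.63; balance after payment €386.47.
Closed form: n = −ln(1 − rB₀/P)/ln(1+r) = −ln(0.86277)/ln(1.00883) ≈ 16.784, so the balance reaches zero during payment 17.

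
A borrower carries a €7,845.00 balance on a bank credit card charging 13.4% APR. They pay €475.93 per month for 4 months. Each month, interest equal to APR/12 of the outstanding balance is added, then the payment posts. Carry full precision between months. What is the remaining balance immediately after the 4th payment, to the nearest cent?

€6,265.48

Monthly rate r = 13.4%/12 = 1.11667% = 0.0111667.
Each month: B ← B·(1+r) − €475.93.
Month 1: interest €87.60; balance after payment €7,456.67.
Month 2: interest €83.27; balance after payment €7,064.01.
Month 3: interest €78.88; balance after payment €6,666.96.
Month 4: interest €74.45; balance after payment €6,265.48.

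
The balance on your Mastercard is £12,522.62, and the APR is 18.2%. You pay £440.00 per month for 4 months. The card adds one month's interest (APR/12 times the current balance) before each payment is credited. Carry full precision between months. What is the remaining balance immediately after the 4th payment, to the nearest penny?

Monthly rate r = 18.2%/12 = 1.51667% = 0.0151667.
Each month: B ← B·(1+r) − £440.00.
Month 1: interest £189.93; balance after payment £12,272.55.
Month 2: interest £186.13; balance after payment £12,018.68.
Month 3: interest £182.28; balance after payment £11,760.96.
Month 4: interest £178.37; balance after payment £11,499.34.

£11,499.34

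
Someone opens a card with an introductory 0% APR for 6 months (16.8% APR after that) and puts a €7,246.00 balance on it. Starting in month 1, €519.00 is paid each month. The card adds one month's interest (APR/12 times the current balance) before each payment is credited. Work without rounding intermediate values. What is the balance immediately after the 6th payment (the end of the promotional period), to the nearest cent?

Promo months 1–6 at r₀ = 0%/12 = 0; months 7+ at r₁ = 16.8%/12 = 0.014.
After month 6 (no interest yet): B = €7,246.00 − 6·€519.00 = €4,132.00.

€4,132.00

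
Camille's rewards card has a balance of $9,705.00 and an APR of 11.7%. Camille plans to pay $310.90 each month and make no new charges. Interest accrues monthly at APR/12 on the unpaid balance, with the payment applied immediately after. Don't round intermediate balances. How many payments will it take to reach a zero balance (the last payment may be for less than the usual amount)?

Monthly rate r = 11.7%/12 = 0.975% = 0.00975.
Recurrence: B ← B·(1+r) − $310.90.
Month 1: interest $94.62; balance after payment $9,488.72.
Month 2: interest $92.52; balance after payment $9,270.34.
Closed form: n = −ln(1 − rB₀/P)/ln(1+r) = −ln(0.69565)/ln(1.00975) ≈ 37.403, so the balance reaches zero during payment 38.

38 months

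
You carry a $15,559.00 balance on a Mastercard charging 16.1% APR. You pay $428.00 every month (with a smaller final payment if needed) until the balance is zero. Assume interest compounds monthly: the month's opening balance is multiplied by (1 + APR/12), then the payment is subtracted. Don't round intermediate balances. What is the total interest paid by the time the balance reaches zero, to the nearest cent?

Monthly rate r = 16.1%/12 = 1.34167% = 0.0134167.
Payoff takes n = ⌈−ln(1 − rB₀/P)/ln(1+r)⌉ = ⌈50.190⌉ = 51 payments; the last is $81.92.
Total paid = 50·$428.00 + $81.92 = $21,481.92.
Total interest = total paid − principal = $21,481.92 − $15,559.00 = $5,922.92.

$5,922.92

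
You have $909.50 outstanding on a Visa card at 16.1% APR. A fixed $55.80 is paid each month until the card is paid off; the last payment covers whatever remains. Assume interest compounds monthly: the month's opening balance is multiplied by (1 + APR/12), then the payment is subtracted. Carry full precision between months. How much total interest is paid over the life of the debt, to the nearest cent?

$123.79

Monthly rate r = 16.1%/12 = 1.34167% = 0.0134167.
Payoff takes n = ⌈−ln(1 − rB₀/P)/ln(1+r)⌉ = ⌈18.516⌉ = 19 payments; the last is $28.89.
Total paid = 18·$55.80 + $28.89 = $1,033.29.
Total interest = total paid − principal = $1,033.29 − $909.50 = $123.79.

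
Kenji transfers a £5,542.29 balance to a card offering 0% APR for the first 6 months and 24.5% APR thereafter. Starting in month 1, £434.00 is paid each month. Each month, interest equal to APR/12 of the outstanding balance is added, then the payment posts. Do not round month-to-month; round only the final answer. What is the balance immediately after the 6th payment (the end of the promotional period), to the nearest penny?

£2,938.29

Promo months 1–6 at r₀ = 0%/12 = 0; months 7+ at r₁ = 24.5%/12 = 0.0204167.
After month 6 (no interest yet): B = £5,542.29 − 6·£434.00 = £2,938.29.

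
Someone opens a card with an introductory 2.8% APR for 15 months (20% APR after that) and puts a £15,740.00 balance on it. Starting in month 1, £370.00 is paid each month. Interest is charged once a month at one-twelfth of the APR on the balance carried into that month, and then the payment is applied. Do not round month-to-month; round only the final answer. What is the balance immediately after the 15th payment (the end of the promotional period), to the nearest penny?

£10,658.42

Promo months 1–15 at r₀ = 2.8%/12 = 0.00233333; months 16+ at r₁ = 20%/12 = 0.0166667.
After month 15: iterate B ← B·(1+r₀) − £370.00 for 15 months → £10,658.42.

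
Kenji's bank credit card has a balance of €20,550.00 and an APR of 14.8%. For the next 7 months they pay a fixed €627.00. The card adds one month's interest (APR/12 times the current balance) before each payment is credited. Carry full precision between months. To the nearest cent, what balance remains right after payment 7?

Monthly rate r = 14.8%/12 = 1.23333% = 0.0123333.
Each month: B ← B·(1+r) − €627.00.
Month 1: interest €253.45; balance after payment €20,176.45.
Month 2: interest €248.84; balance after payment €19,798.29.
Month 3: interest €244.18; balance after payment €19,415.47.
Month 4: interest €239.46; balance after payment €19,027.93.
Month 5: interest €234.68; balance after payment €18,635.61.
Month 6: interest €229.84; balance after payment €18,238.45.
Month 7: interest €224.94; balance after payment €17,836.39.

€17,836.39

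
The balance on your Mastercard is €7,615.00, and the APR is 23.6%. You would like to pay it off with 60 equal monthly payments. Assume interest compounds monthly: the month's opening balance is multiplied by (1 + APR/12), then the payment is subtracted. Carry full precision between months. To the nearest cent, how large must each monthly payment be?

€217.30

Monthly rate r = 23.6%/12 = 1.96667% = 0.0196667.
Level-payment amortization: P = B₀·r / (1 − (1+r)^(−n)) = 7615.00·0.0196667 / (1 − 1.01967^(−60)).
Denominator 1 − (1+r)^(−60) = 0.68918164.
P = 149.762 / 0.68918164 ≈ 217.30.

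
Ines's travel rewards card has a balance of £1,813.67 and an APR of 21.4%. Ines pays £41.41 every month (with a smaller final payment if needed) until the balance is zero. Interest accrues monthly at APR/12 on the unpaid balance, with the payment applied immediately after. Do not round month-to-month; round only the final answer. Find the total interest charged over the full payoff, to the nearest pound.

Monthly rate r = 21.4%/12 = 1.78333% = 0.0178333.
Payoff takes n = ⌈−ln(1 − rB₀/P)/ln(1+r)⌉ = ⌈85.933⌉ = 86 payments; the last is £38.66.
Total paid = 85·£41.41 + £38.66 = £3,558.51.
Total interest = total paid − principal = £3,558.51 − £1,813.67 = £1,744.84.

£1,745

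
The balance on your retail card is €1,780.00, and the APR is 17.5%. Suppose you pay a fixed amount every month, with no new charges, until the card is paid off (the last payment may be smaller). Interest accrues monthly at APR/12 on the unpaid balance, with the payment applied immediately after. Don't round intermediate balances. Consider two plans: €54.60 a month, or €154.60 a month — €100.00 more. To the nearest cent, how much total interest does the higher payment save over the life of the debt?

€470.18

Monthly rate r = 17.5%/12 = 1.45833% = 0.0145833.
At €54.60/mo: n = ⌈−ln(1 − rB₀/P)/ln(1+r)⌉ = 45 payments (last €30.79); total interest = total paid − €1,780.00 = €653.19.
At €154.60/mo: 13 payments (last €107.81); total interest €183.01.
Interest saved = €653.19 − €183.01 = €470.18.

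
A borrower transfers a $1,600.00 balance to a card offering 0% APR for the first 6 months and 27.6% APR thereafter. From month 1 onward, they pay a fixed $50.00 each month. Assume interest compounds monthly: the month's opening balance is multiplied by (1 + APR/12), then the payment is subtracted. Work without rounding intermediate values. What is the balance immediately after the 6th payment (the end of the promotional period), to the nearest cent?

Promo months 1–6 at r₀ = 0%/12 = 0; months 7+ at r₁ = 27.6%/12 = 0.023.
After month 6 (no interest yet): B = $1,600.00 − 6·$50.00 = $1,300.00.

$1,300.00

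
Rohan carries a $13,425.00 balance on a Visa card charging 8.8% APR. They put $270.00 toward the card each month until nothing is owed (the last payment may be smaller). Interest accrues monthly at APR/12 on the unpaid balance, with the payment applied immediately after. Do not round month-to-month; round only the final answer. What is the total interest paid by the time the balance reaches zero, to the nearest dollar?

Monthly rate r = 8.8%/12 = 0.733333% = 0.00733333.
Payoff takes n = ⌈−ln(1 − rB₀/P)/ln(1+r)⌉ = ⌈62.074⌉ = 63 payments; the last is $20.00.
Total paid = 62·$270.00 + $20.00 = $16,760.00.
Total interest = total paid − principal = $16,760.00 − $13,425.00 = $3,335.00.

$3,335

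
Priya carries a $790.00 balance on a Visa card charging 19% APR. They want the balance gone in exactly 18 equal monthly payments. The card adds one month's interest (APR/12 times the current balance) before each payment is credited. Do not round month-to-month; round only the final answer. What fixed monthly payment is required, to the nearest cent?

$50.78

Monthly rate r = 19%/12 = 1.58333% = 0.0158333.
Level-payment amortization: P = B₀·r / (1 − (1+r)^(−n)) = 790.00·0.0158333 / (1 − 1.01583^(−18)).
Denominator 1 − (1+r)^(−18) = 0.246304838.
P = 12.5083 / 0.246304838 ≈ 50.78.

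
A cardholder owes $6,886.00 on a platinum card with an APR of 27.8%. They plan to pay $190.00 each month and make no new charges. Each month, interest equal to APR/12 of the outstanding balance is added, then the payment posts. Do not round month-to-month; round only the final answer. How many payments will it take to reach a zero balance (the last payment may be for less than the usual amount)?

80 payments

Monthly rate r = 27.8%/12 = 2.31667% = 0.0231667.
Recurrence: B ← B·(1+r) − $190.00.
Month 1: interest $159.53; balance after payment $6,855.53.
Month 2: interest $158.82; balance after payment $6,824.35.
Closed form: n = −ln(1 − rB₀/P)/ln(1+r) = −ln(0.16039)/ln(1.02317) ≈ 79.910, so the balance reaches zero during payment 80.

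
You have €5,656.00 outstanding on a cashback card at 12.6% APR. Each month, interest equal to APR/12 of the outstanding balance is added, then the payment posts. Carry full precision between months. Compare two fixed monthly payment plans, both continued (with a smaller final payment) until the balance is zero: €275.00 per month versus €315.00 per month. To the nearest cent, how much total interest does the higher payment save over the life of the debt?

Monthly rate r = 12.6%/12 = 1.05% = 0.0105.
At €275.00/mo: n = ⌈−ln(1 − rB₀/P)/ln(1+r)⌉ = 24 payments (last €80.59); total interest = total paid − €5,656.00 = €749.59.
At €315.00/mo: 21 payments (last €0.21); total interest €644.21.
Interest saved = €749.59 − €644.21 = €105.38.

€105.38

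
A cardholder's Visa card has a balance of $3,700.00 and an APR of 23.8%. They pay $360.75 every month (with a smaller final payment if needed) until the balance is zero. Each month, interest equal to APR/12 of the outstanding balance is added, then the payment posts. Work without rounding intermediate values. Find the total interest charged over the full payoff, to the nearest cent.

$478.42

Monthly rate r = 23.8%/12 = 1.98333% = 0.0198333.
Payoff takes n = ⌈−ln(1 − rB₀/P)/ln(1+r)⌉ = ⌈11.580⌉ = 12 payments; the last is $210.17.
Total paid = 11·$360.75 + $210.17 = $4,178.42.
Total interest = total paid − principal = $4,178.42 − $3,700.00 = $478.42.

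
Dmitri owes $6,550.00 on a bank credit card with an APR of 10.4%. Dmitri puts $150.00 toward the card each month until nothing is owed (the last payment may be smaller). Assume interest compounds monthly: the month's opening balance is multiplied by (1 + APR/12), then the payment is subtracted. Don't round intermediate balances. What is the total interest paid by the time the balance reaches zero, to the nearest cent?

$1,716.00

Monthly rate r = 10.4%/12 = 0.866667% = 0.00866667.
Payoff takes n = ⌈−ln(1 − rB₀/P)/ln(1+r)⌉ = ⌈55.106⌉ = 56 payments; the last is $16.00.
Total paid = 55·$150.00 + $16.00 = $8,266.00.
Total interest = total paid − principal = $8,266.00 − $6,550.00 = $1,716.00.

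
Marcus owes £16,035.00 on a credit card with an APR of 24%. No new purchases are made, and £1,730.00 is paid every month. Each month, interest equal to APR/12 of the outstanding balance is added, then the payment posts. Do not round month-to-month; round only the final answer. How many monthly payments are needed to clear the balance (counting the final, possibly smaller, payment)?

Monthly rate r = 24%/12 = 2% = 0.02.
Recurrence: B ← B·(1+r) − £1,730.00.
Month 1: interest £320.70; balance after payment £14,625.70.
Month 2: interest £292.51; balance after payment £13,188.21.
Closed form: n = −ln(1 − rB₀/P)/ln(1+r) = −ln(0.81462)/ln(1.02) ≈ 10.354, so the balance reaches zero during payment 11.

11 payments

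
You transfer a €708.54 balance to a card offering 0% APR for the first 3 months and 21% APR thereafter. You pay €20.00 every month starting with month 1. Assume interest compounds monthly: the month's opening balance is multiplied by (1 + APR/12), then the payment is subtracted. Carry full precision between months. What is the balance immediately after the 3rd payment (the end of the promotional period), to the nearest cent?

Promo months 1–3 at r₀ = 0%/12 = 0; months 4+ at r₁ = 21%/12 = 0.0175.
After month 3 (no interest yet): B = €708.54 − 3·€20.00 = €648.54.

€648.54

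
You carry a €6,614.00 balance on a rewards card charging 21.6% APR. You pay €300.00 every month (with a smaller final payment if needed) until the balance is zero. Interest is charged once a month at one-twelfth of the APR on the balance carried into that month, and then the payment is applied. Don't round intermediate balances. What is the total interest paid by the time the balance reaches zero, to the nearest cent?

Monthly rate r = 21.6%/12 = 1.8% = 0.018.
Payoff takes n = ⌈−ln(1 − rB₀/P)/ln(1+r)⌉ = ⌈28.339⌉ = 29 payments; the last is €102.42.
Total paid = 28·€300.00 + €102.42 = €8,502.42.
Total interest = total paid − principal = €8,502.42 − €6,614.00 = €1,888.42.

€1,888.42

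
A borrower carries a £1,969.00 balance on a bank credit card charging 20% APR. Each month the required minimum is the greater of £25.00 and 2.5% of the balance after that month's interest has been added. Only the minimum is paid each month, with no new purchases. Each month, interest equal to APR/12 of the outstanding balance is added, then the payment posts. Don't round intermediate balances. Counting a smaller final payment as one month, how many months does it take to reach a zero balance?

144 months

Monthly rate r = 20%/12 = 1.66667% = 0.0166667.
While 2.5% of the post-interest balance exceeds £25.00, each month B ← (B·(1+r))·(1 − 0.025), i.e. B shrinks by the factor (1+r)·0.975 = 0.99125.
This holds for months 1–79. Entering month 80 the balance is £983.37; 2.5% of the post-interest balance is now below £25.00, so the flat £25.00 minimum applies from here.
From month 80 a fixed £25.00 at rate r clears £983.37 in 65 more payments. Total: 79 + 65 = 144 months.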